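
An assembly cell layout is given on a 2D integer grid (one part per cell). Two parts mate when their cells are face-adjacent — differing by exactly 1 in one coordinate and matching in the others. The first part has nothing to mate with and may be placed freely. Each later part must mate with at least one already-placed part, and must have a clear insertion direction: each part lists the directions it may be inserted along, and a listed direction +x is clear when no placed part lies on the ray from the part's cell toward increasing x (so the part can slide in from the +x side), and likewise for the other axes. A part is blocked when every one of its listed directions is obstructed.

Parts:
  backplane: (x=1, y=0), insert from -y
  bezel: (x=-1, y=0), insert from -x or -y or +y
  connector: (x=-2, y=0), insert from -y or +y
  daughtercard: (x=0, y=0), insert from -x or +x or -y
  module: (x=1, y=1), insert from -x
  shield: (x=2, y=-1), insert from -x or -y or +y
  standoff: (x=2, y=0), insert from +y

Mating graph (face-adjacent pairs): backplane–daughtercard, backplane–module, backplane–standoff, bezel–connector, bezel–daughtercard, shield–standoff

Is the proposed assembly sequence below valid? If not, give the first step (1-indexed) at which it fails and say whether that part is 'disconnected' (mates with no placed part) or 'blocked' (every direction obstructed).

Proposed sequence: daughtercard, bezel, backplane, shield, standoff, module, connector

Invalid at step 4 (disconnected)

1. daughtercard@(0, 0) [-x clear] — {daughtercard}
2. bezel@(-1, 0) [-x clear] — {bezel, daughtercard}
3. backplane@(1, 0) [-y clear] — {backplane, bezel, daughtercard}
4. shield@(2, -1) — no placed neighbour ⇒ disconnected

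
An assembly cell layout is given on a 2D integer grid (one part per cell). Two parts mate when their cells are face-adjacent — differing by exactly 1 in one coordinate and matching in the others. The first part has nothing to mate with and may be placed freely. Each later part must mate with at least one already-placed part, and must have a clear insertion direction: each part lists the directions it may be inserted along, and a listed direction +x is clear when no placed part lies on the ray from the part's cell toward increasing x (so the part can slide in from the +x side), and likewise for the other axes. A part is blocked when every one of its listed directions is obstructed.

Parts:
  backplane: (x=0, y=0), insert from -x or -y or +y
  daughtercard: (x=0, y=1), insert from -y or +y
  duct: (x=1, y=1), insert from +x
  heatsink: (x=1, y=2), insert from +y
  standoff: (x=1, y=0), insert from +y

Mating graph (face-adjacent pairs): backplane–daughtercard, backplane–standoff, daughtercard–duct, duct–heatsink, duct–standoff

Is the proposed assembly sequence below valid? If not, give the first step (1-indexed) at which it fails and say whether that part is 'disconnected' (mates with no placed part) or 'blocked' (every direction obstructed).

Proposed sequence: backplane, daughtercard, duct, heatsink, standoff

1. backplane@(0, 0) [-x clear] — {backplane}
2. daughtercard@(0, 1) [+y clear] — {backplane, daughtercard}
3. duct@(1, 1) [+x clear] — {backplane, daughtercard, duct}
4. heatsink@(1, 2) [+y clear] — {backplane, daughtercard, duct, heatsink}
5. standoff@(1, 0) — +y all obstructed ⇒ blocked

Invalid at step 5 (blocked)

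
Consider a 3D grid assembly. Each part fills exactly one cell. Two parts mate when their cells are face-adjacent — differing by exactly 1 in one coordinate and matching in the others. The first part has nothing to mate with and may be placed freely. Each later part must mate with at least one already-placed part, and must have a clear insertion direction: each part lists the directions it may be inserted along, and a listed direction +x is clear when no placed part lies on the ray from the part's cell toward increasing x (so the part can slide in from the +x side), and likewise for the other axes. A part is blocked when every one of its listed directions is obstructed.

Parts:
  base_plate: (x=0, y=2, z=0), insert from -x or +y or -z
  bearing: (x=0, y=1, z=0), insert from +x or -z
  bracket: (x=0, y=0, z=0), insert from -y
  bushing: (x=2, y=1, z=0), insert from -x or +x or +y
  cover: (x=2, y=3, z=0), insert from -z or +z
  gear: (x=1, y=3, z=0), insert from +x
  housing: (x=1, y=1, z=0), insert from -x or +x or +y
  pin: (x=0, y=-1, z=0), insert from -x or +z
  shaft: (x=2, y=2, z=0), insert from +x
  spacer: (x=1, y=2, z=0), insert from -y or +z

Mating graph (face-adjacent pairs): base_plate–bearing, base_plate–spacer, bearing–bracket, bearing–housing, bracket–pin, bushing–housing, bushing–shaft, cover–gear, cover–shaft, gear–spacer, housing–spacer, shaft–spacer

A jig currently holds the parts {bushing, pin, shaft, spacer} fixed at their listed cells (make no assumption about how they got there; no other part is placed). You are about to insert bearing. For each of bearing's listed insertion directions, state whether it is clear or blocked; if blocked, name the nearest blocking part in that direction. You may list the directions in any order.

+x: nearest on ray is bushing@(2, 1, 0) ⇒ blocked
-z: ray from bearing(0, 1, 0) has no placed part ⇒ clear

+x: blocked by bushing; -z: clear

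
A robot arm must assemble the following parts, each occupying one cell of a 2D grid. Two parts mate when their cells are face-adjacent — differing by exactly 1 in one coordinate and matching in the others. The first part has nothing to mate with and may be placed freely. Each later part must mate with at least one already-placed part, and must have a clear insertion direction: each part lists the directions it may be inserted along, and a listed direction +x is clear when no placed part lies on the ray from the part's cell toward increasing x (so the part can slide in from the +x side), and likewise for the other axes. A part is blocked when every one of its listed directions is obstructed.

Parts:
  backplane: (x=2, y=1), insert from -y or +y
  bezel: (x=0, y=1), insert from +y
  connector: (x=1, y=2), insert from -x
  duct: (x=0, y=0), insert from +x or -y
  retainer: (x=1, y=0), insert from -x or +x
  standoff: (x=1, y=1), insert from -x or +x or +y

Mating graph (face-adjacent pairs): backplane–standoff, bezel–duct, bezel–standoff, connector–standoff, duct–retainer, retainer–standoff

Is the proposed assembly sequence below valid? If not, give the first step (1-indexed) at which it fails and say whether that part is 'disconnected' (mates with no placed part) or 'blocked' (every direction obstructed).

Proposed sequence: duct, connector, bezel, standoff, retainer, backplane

Invalid at step 2 (disconnected)

1. duct@(0, 0) [+x clear] — {duct}
2. connector@(1, 2) — no placed neighbour ⇒ disconnected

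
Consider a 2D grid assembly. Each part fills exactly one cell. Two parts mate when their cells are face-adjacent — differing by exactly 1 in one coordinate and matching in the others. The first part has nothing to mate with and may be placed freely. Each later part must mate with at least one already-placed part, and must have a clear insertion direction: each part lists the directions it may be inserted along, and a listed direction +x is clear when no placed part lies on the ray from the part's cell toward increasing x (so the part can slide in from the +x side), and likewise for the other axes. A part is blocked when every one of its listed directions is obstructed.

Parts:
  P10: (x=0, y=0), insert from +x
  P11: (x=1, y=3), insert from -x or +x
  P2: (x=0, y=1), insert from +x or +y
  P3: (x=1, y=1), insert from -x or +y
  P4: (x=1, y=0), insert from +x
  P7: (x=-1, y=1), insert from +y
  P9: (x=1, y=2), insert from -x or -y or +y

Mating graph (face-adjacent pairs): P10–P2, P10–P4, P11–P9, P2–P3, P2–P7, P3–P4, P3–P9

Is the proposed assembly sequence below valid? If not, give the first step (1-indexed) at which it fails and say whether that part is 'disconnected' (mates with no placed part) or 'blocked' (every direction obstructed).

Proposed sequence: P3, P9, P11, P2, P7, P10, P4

Valid

1. P3@(1, 1) [-x clear] — {P3}
2. P9@(1, 2) [-x clear] — {P3, P9}
3. P11@(1, 3) [-x clear] — {P11, P3, P9}
4. P2@(0, 1) [+y clear] — {P11, P2, P3, P9}
5. P7@(-1, 1) [+y clear] — {P11, P2, P3, P7, P9}
6. P10@(0, 0) [+x clear] — {P10, P11, P2, P3, P7, P9}
7. P4@(1, 0) [+x clear] — {P10, P11, P2, P3, P4, P7, P9}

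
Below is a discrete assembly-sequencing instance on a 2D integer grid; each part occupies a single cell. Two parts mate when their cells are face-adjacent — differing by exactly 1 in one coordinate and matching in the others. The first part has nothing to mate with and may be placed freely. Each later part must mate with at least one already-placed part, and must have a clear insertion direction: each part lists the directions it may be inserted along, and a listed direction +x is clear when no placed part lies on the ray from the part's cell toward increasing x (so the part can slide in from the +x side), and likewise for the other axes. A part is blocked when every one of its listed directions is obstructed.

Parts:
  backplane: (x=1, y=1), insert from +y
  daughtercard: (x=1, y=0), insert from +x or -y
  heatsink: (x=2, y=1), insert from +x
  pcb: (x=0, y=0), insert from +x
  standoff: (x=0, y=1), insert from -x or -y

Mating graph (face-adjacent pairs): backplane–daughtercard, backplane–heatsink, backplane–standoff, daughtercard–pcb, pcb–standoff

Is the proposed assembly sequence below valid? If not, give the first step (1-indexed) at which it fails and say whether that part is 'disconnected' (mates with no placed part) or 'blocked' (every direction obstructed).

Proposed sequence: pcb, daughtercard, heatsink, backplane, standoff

1. pcb@(0, 0) [+x clear] — {pcb}
2. daughtercard@(1, 0) [+x clear] — {daughtercard, pcb}
3. heatsink@(2, 1) — no placed neighbour ⇒ disconnected

Invalid at step 3 (disconnected)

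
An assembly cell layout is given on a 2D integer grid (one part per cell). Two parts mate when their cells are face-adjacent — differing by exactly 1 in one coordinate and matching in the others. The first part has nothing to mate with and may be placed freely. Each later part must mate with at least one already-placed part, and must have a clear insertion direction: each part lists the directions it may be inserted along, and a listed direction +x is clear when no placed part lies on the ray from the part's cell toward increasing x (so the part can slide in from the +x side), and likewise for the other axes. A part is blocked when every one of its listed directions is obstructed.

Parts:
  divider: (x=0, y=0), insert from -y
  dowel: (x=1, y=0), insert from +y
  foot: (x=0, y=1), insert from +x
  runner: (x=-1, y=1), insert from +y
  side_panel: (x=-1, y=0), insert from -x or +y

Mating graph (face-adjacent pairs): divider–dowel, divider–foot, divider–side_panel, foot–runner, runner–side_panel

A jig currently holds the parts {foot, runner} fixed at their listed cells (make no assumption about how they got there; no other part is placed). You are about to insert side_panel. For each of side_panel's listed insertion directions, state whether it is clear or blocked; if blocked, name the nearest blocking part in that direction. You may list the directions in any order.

+y: blocked by runner; -x: clear

-x: ray from side_panel(-1, 0) has no placed part ⇒ clear
+y: nearest on ray is runner@(-1, 1) ⇒ blocked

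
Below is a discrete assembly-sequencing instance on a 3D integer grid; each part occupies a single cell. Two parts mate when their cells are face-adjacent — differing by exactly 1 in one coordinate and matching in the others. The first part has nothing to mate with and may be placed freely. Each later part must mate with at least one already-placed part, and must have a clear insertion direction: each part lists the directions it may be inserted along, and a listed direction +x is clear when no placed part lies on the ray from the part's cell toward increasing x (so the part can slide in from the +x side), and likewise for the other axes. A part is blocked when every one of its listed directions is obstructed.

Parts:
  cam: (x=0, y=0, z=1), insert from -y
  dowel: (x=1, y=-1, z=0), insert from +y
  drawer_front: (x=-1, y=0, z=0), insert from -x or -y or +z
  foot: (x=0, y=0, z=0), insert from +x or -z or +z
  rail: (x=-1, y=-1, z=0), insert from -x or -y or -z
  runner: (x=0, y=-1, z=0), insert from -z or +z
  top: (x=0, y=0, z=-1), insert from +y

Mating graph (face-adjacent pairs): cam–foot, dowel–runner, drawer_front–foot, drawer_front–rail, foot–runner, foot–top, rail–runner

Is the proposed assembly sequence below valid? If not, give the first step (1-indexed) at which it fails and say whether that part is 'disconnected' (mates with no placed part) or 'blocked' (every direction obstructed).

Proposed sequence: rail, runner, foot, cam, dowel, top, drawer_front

1. rail@(-1, -1, 0) [-x clear] — {rail}
2. runner@(0, -1, 0) [-z clear] — {rail, runner}
3. foot@(0, 0, 0) [+x clear] — {foot, rail, runner}
4. cam@(0, 0, 1) [-y clear] — {cam, foot, rail, runner}
5. dowel@(1, -1, 0) [+y clear] — {cam, dowel, foot, rail, runner}
6. top@(0, 0, -1) [+y clear] — {cam, dowel, foot, rail, runner, top}
7. drawer_front@(-1, 0, 0) [-x clear] — {cam, dowel, drawer_front, foot, rail, runner, top}

Valid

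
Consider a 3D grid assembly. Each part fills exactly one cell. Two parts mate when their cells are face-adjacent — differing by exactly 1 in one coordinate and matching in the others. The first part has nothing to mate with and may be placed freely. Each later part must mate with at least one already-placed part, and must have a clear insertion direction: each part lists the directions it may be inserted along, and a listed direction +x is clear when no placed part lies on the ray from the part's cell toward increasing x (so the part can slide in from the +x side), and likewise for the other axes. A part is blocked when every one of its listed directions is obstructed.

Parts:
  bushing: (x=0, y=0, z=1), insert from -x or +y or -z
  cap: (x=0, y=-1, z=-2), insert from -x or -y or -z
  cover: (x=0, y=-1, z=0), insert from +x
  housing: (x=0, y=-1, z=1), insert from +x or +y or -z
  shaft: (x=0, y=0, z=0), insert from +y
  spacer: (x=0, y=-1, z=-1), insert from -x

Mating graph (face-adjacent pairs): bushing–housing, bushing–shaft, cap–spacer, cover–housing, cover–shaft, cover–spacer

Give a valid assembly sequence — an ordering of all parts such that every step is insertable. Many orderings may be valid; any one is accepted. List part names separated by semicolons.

housing; cover; shaft; spacer; cap; bushing

1. housing@(0, -1, 1) [+x clear] — {housing}
2. cover@(0, -1, 0) [+x clear] — {cover, housing}
3. shaft@(0, 0, 0) [+y clear] — {cover, housing, shaft}
4. spacer@(0, -1, -1) [-x clear] — {cover, housing, shaft, spacer}
5. cap@(0, -1, -2) [-x clear] — {cap, cover, housing, shaft, spacer}
6. bushing@(0, 0, 1) [-x clear] — {bushing, cap, cover, housing, shaft, spacer}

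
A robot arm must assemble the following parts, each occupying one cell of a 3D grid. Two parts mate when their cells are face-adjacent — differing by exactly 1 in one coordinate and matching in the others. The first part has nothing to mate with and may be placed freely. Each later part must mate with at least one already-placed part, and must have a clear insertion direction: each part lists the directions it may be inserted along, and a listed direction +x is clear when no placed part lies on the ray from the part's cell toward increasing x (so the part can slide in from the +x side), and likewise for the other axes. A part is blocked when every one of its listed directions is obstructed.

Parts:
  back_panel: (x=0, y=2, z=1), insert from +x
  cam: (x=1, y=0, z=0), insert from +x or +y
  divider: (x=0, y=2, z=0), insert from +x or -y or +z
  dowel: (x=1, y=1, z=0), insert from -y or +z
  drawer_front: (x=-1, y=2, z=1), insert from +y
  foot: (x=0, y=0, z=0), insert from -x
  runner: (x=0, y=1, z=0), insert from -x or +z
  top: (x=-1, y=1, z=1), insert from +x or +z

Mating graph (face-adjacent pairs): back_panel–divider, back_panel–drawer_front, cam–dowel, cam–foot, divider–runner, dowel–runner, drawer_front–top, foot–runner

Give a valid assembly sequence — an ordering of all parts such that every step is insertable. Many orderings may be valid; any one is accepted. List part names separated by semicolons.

drawer_front; top; back_panel; divider; runner; foot; dowel; cam

1. drawer_front@(-1, 2, 1) [+y clear] — {drawer_front}
2. top@(-1, 1, 1) [+x clear] — {drawer_front, top}
3. back_panel@(0, 2, 1) [+x clear] — {back_panel, drawer_front, top}
4. divider@(0, 2, 0) [+x clear] — {back_panel, divider, drawer_front, top}
5. runner@(0, 1, 0) [-x clear] — {back_panel, divider, drawer_front, runner, top}
6. foot@(0, 0, 0) [-x clear] — {back_panel, divider, drawer_front, foot, runner, top}
7. dowel@(1, 1, 0) [-y clear] — {back_panel, divider, dowel, drawer_front, foot, runner, top}
8. cam@(1, 0, 0) [+x clear] — {back_panel, cam, divider, dowel, drawer_front, foot, runner, top}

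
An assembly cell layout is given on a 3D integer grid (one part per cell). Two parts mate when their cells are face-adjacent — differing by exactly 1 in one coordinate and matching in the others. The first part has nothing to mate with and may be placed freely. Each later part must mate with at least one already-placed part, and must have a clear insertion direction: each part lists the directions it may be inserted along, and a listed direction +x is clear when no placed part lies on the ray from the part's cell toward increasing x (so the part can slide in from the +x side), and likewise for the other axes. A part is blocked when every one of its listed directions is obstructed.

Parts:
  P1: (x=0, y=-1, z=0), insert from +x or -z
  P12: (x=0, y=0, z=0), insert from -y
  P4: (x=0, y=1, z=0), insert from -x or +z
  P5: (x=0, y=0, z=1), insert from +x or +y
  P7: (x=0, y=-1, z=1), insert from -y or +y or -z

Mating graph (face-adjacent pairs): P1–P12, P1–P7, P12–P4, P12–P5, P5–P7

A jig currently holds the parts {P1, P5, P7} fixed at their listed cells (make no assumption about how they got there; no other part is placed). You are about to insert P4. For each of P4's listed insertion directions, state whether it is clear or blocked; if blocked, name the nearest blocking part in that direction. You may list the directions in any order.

+z: clear; -x: clear

-x: ray from P4(0, 1, 0) has no placed part ⇒ clear
+z: ray from P4(0, 1, 0) has no placed part ⇒ clear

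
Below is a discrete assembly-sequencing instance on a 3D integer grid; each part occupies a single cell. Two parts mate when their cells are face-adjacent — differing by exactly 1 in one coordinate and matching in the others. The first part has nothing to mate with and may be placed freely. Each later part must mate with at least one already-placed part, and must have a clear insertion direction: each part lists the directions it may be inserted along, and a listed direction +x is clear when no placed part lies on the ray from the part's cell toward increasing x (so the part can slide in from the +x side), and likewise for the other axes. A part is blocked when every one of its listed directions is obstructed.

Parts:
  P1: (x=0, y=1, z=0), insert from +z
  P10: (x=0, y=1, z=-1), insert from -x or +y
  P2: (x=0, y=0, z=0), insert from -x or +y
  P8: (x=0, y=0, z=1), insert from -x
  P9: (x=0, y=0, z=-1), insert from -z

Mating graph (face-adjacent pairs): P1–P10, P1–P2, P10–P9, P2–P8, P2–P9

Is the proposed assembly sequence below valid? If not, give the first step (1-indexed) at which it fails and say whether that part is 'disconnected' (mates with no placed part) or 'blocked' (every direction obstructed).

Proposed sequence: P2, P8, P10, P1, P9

1. P2@(0, 0, 0) [-x clear] — {P2}
2. P8@(0, 0, 1) [-x clear] — {P2, P8}
3. P10@(0, 1, -1) — no placed neighbour ⇒ disconnected

Invalid at step 3 (disconnected)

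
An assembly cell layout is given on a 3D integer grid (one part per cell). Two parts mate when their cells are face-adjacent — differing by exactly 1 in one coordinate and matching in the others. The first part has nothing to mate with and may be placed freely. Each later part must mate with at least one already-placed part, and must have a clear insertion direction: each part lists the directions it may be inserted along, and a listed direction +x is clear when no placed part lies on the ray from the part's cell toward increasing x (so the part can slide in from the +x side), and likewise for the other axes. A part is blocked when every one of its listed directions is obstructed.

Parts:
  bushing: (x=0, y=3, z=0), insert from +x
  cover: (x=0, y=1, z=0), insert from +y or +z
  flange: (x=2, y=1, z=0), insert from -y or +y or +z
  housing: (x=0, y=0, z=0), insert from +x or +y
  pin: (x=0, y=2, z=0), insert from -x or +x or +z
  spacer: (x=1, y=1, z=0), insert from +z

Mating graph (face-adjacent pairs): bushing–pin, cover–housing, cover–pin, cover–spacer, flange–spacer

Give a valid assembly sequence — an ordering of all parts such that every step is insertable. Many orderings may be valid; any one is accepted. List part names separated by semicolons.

cover; pin; spacer; flange; bushing; housing

1. cover@(0, 1, 0) [+y clear] — {cover}
2. pin@(0, 2, 0) [-x clear] — {cover, pin}
3. spacer@(1, 1, 0) [+z clear] — {cover, pin, spacer}
4. flange@(2, 1, 0) [-y clear] — {cover, flange, pin, spacer}
5. bushing@(0, 3, 0) [+x clear] — {bushing, cover, flange, pin, spacer}
6. housing@(0, 0, 0) [+x clear] — {bushing, cover, flange, housing, pin, spacer}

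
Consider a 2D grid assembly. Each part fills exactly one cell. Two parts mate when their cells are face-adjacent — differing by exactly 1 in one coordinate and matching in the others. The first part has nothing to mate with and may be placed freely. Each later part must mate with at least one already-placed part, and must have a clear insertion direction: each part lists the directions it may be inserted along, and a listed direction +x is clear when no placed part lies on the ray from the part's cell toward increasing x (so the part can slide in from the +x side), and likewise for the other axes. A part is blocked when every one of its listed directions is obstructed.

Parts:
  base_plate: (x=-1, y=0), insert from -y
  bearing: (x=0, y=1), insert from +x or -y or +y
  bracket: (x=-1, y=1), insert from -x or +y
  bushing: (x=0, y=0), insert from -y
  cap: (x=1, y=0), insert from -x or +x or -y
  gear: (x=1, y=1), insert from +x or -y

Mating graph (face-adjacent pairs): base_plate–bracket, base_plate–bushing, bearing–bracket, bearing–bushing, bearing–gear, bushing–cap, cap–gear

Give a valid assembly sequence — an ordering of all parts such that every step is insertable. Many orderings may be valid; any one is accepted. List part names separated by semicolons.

1. gear@(1, 1) [+x clear] — {gear}
2. bearing@(0, 1) [-y clear] — {bearing, gear}
3. bushing@(0, 0) [-y clear] — {bearing, bushing, gear}
4. base_plate@(-1, 0) [-y clear] — {base_plate, bearing, bushing, gear}
5. bracket@(-1, 1) [-x clear] — {base_plate, bearing, bracket, bushing, gear}
6. cap@(1, 0) [+x clear] — {base_plate, bearing, bracket, bushing, cap, gear}

gear; bearing; bushing; base_plate; bracket; cap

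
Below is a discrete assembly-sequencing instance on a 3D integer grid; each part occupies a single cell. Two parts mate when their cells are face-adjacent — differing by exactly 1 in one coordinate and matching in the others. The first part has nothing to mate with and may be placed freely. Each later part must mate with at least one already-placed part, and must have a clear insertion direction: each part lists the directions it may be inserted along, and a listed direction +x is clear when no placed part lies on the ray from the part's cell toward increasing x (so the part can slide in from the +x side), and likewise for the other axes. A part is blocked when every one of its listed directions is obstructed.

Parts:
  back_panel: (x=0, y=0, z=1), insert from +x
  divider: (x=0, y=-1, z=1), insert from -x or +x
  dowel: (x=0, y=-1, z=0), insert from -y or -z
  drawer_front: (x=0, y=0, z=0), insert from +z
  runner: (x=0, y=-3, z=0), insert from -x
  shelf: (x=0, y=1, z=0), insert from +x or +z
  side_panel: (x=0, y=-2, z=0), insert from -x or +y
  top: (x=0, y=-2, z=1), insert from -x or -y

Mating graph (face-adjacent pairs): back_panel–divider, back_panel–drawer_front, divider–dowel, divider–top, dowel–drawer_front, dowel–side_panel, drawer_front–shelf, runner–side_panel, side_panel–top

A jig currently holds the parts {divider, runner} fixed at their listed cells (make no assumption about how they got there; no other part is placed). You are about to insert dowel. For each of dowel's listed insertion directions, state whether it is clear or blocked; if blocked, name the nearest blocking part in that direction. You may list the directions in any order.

-y: blocked by runner; -z: clear

-y: nearest on ray is runner@(0, -3, 0) ⇒ blocked
-z: ray from dowel(0, -1, 0) has no placed part ⇒ clear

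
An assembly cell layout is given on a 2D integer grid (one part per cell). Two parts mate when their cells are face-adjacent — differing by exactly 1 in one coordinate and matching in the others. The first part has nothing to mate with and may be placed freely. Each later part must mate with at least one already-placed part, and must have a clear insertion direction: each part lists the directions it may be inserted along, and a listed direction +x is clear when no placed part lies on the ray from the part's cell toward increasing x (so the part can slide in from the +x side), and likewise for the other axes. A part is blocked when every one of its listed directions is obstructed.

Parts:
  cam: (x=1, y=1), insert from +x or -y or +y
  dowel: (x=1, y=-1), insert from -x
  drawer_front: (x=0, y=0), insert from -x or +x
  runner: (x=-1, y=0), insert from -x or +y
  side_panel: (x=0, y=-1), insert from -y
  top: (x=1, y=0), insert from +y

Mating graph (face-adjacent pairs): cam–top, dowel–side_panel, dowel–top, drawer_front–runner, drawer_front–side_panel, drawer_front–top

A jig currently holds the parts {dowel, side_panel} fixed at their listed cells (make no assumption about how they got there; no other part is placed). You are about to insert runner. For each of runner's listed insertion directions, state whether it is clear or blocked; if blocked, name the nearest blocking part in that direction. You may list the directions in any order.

+y: clear; -x: clear

-x: ray from runner(-1, 0) has no placed part ⇒ clear
+y: ray from runner(-1, 0) has no placed part ⇒ clear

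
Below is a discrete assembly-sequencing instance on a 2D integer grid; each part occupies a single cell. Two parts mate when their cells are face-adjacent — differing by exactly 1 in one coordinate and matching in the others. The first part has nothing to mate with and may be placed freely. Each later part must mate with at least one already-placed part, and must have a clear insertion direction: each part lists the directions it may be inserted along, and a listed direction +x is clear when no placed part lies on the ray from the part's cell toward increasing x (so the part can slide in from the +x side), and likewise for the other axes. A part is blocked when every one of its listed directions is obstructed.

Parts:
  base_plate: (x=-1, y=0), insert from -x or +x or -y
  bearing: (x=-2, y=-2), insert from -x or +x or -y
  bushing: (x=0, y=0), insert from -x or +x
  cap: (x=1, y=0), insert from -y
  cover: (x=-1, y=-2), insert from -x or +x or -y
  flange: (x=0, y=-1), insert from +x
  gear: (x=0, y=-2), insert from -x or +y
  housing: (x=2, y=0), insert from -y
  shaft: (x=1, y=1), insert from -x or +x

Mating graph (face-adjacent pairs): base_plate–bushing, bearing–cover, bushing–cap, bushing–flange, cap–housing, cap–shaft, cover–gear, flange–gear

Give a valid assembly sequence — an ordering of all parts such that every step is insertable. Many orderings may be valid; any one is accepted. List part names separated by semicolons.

1. bearing@(-2, -2) [-x clear] — {bearing}
2. cover@(-1, -2) [+x clear] — {bearing, cover}
3. gear@(0, -2) [+y clear] — {bearing, cover, gear}
4. flange@(0, -1) [+x clear] — {bearing, cover, flange, gear}
5. bushing@(0, 0) [-x clear] — {bearing, bushing, cover, flange, gear}
6. base_plate@(-1, 0) [-x clear] — {base_plate, bearing, bushing, cover, flange, gear}
7. cap@(1, 0) [-y clear] — {base_plate, bearing, bushing, cap, cover, flange, gear}
8. housing@(2, 0) [-y clear] — {base_plate, bearing, bushing, cap, cover, flange, gear, housing}
9. shaft@(1, 1) [-x clear] — {base_plate, bearing, bushing, cap, cover, flange, gear, housing, shaft}

bearing; cover; gear; flange; bushing; base_plate; cap; housing; shaft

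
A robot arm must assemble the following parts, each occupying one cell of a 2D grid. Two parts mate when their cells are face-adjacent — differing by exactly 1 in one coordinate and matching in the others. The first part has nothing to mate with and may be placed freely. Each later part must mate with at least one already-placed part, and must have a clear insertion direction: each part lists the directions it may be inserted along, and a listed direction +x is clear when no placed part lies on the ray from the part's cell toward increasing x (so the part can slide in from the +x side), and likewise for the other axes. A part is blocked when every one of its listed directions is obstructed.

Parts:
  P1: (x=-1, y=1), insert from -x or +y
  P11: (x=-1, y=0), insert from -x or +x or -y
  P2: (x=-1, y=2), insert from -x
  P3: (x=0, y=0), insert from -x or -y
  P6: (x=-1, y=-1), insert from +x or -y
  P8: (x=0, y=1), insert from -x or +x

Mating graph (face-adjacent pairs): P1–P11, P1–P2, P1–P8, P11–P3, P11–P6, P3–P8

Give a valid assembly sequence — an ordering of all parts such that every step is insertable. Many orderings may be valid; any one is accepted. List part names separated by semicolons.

1. P1@(-1, 1) [-x clear] — {P1}
2. P8@(0, 1) [+x clear] — {P1, P8}
3. P11@(-1, 0) [-x clear] — {P1, P11, P8}
4. P3@(0, 0) [-y clear] — {P1, P11, P3, P8}
5. P2@(-1, 2) [-x clear] — {P1, P11, P2, P3, P8}
6. P6@(-1, -1) [+x clear] — {P1, P11, P2, P3, P6, P8}

P1; P8; P11; P3; P2; P6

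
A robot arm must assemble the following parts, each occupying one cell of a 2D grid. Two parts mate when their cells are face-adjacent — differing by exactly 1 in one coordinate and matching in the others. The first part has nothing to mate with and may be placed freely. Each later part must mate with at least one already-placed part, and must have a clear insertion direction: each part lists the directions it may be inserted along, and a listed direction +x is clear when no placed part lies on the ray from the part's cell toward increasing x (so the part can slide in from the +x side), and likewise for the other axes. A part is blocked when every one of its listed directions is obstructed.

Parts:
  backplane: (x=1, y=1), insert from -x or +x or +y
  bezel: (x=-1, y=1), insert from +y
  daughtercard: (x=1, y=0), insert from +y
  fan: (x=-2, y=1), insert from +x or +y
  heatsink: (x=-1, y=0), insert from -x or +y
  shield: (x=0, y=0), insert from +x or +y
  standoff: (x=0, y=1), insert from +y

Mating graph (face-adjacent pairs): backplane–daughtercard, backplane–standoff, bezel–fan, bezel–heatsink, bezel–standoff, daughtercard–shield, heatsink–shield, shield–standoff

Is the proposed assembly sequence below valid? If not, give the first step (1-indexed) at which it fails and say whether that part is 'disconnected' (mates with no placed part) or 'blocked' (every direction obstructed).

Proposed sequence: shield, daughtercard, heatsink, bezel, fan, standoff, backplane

Valid

1. shield@(0, 0) [+x clear] — {shield}
2. daughtercard@(1, 0) [+y clear] — {daughtercard, shield}
3. heatsink@(-1, 0) [-x clear] — {daughtercard, heatsink, shield}
4. bezel@(-1, 1) [+y clear] — {bezel, daughtercard, heatsink, shield}
5. fan@(-2, 1) [+y clear] — {bezel, daughtercard, fan, heatsink, shield}
6. standoff@(0, 1) [+y clear] — {bezel, daughtercard, fan, heatsink, shield, standoff}
7. backplane@(1, 1) [+x clear] — {backplane, bezel, daughtercard, fan, heatsink, shield, standoff}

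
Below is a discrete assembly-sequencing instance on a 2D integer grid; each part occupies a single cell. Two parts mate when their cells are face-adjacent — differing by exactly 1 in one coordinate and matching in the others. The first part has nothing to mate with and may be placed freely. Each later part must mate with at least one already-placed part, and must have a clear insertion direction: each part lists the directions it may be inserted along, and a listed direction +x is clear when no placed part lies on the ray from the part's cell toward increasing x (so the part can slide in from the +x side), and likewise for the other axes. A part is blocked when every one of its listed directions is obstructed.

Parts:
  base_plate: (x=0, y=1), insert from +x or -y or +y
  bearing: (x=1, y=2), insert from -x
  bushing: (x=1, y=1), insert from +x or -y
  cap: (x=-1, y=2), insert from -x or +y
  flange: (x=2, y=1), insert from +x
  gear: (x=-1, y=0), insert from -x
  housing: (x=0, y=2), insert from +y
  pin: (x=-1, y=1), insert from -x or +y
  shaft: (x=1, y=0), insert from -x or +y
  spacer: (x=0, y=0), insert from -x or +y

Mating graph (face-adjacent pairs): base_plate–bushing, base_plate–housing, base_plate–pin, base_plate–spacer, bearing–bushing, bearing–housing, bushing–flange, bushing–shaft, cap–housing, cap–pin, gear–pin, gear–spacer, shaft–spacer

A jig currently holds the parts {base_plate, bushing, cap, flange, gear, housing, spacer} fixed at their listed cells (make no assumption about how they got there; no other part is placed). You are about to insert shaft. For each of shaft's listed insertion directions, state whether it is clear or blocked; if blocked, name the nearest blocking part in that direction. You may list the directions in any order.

-x: nearest on ray is spacer@(0, 0) ⇒ blocked
+y: nearest on ray is bushing@(1, 1) ⇒ blocked

+y: blocked by bushing; -x: blocked by spacer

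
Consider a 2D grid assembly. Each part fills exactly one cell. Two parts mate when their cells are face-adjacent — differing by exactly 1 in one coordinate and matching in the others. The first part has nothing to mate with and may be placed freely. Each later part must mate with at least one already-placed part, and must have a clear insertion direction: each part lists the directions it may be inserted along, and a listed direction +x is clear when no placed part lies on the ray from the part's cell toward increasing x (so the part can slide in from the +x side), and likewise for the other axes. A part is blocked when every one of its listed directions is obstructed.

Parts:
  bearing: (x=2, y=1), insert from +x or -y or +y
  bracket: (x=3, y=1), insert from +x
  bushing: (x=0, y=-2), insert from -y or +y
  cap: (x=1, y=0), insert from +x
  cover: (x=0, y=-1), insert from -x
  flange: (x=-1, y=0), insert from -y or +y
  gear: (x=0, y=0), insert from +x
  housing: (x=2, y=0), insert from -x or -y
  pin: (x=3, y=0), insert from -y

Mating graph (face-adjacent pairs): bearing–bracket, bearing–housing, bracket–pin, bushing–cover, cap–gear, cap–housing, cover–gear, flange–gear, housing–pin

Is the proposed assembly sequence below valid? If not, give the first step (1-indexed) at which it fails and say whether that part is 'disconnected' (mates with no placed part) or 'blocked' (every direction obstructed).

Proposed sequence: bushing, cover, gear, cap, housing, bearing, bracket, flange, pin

1. bushing@(0, -2) [-y clear] — {bushing}
2. cover@(0, -1) [-x clear] — {bushing, cover}
3. gear@(0, 0) [+x clear] — {bushing, cover, gear}
4. cap@(1, 0) [+x clear] — {bushing, cap, cover, gear}
5. housing@(2, 0) [-y clear] — {bushing, cap, cover, gear, housing}
6. bearing@(2, 1) [+x clear] — {bearing, bushing, cap, cover, gear, housing}
7. bracket@(3, 1) [+x clear] — {bearing, bracket, bushing, cap, cover, gear, housing}
8. flange@(-1, 0) [-y clear] — {bearing, bracket, bushing, cap, cover, flange, gear, housing}
9. pin@(3, 0) [-y clear] — {bearing, bracket, bushing, cap, cover, flange, gear, housing, pin}

Valid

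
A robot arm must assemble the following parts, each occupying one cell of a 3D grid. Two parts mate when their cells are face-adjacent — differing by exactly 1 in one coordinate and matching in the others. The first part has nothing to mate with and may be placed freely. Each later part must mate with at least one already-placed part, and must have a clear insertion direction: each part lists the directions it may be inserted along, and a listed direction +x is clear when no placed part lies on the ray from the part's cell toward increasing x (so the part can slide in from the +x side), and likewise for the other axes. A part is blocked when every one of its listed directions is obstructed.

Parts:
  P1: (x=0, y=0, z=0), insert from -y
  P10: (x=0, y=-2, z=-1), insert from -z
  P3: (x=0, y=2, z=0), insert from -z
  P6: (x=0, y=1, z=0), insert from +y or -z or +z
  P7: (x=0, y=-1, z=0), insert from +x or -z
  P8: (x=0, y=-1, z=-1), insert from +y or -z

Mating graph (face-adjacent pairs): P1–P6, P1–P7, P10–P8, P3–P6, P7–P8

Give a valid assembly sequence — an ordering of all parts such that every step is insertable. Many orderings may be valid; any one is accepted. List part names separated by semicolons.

P3; P6; P1; P7; P8; P10

1. P3@(0, 2, 0) [-z clear] — {P3}
2. P6@(0, 1, 0) [-z clear] — {P3, P6}
3. P1@(0, 0, 0) [-y clear] — {P1, P3, P6}
4. P7@(0, -1, 0) [+x clear] — {P1, P3, P6, P7}
5. P8@(0, -1, -1) [+y clear] — {P1, P3, P6, P7, P8}
6. P10@(0, -2, -1) [-z clear] — {P1, P10, P3, P6, P7, P8}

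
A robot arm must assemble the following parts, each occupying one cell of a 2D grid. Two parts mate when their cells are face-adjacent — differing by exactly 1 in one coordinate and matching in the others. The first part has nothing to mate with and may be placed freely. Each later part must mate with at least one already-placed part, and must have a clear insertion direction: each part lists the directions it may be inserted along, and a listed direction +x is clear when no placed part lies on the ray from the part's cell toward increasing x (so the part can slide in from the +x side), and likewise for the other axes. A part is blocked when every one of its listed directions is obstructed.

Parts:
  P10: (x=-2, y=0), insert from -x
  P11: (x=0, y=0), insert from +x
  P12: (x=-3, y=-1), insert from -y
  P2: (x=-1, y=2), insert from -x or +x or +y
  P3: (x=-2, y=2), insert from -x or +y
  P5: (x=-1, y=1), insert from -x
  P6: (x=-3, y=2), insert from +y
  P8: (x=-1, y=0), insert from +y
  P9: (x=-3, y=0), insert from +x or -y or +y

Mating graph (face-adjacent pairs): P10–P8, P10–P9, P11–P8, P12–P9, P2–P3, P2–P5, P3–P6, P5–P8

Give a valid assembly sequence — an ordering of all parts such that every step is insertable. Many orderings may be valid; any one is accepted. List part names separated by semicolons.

P8; P11; P10; P9; P12; P5; P2; P3; P6

1. P8@(-1, 0) [+y clear] — {P8}
2. P11@(0, 0) [+x clear] — {P11, P8}
3. P10@(-2, 0) [-x clear] — {P10, P11, P8}
4. P9@(-3, 0) [-y clear] — {P10, P11, P8, P9}
5. P12@(-3, -1) [-y clear] — {P10, P11, P12, P8, P9}
6. P5@(-1, 1) [-x clear] — {P10, P11, P12, P5, P8, P9}
7. P2@(-1, 2) [-x clear] — {P10, P11, P12, P2, P5, P8, P9}
8. P3@(-2, 2) [-x clear] — {P10, P11, P12, P2, P3, P5, P8, P9}
9. P6@(-3, 2) [+y clear] — {P10, P11, P12, P2, P3, P5, P6, P8, P9}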